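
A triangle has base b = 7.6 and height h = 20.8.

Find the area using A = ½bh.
A = ½·b·h = ½·7.6·20.8 = ½·158.08 = 79.04

Area = 79.04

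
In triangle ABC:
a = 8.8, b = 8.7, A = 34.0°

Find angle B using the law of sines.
a/sin(A) = b/sin(B)  ⇒  sin(B) = b·sin(A)/a = 8.7·sin(34.0°)/8.8
sin(34.0°) ≈ 0.559193
sin(B) ≈ 8.7·0.559193/8.8 ≈ 4.86498/8.8 ≈ 0.552838
B = arcsin(0.552838) ≈ 33.562°
(Since b ≤ a we need B ≤ A, so the obtuse alternative 180° − 33.562° ≈ 146.438° is rejected.)

B = 33.56°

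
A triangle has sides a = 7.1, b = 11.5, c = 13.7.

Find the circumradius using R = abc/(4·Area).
First find the area with Heron's formula.
s = (7.1 + 11.5 + 13.7)/2 = 16.15
Area = √(s(s−a)(s−b)(s−c)) = √(16.15·9.05·4.65·2.45) ≈ √1665.1 ≈ 40.8056
abc = 7.1·11.5·13.7 = 1118.605
R = abc/(4·Area) ≈ 1118.605/(4·40.8056) = 1118.605/163.223 ≈ 6.85325

R = 6.853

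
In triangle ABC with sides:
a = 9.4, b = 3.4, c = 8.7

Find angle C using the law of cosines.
c² = a² + b² − 2ab·cos(C)  ⇒  cos(C) = (a² + b² − c²)/(2ab)
cos(C) = (9.4² + 3.4² − 8.7²)/(2·9.4·3.4) = (88.36 + 11.56 − 75.69)/63.92 = 24.23/63.92 ≈ 0.379068
C = arccos(0.379068) ≈ 67.7241°

C = 67.72°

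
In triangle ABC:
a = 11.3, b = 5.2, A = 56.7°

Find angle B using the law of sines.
a/sin(A) = b/sin(B)  ⇒  sin(B) = b·sin(A)/a = 5.2·sin(56.7°)/11.3
sin(56.7°) ≈ 0.835807
sin(B) ≈ 5.2·0.835807/11.3 ≈ 4.3462/11.3 ≈ 0.384619
B = arcsin(0.384619) ≈ 22.6201°
(Since b ≤ a we need B ≤ A, so the obtuse alternative 180° − 22.6201° ≈ 157.38° is rejected.)

B = 22.62°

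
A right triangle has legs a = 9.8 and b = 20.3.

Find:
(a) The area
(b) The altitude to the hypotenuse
(a) The legs are perpendicular, so Area = ½·a·b = ½·9.8·20.3 = ½·198.94 = 99.47
(b) Hypotenuse c = √(a² + b²) = √(96.04 + 412.09) = √508.13 ≈ 22.5417
    Area = ½·c·h_c  ⇒  h_c = 2·Area/c = 198.94/22.5417 ≈ 8.82541

Area = 99.47, h_c = 8.825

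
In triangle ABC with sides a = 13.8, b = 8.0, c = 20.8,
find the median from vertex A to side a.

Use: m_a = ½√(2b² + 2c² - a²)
m_a = ½√(2·8.0² + 2·20.8² − 13.8²) = ½√(2·64 + 2·432.64 − 190.44) = ½√(128 + 865.28 − 190.44) = ½√802.84
√802.84 ≈ 28.3344, so m_a ≈ 14.1672

m_a = 14.17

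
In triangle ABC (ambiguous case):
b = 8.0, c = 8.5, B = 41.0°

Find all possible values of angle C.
b/sin(B) = c/sin(C)  ⇒  sin(C) = c·sin(B)/b = 8.5·sin(41.0°)/8.0
sin(41.0°) ≈ 0.656059
sin(C) ≈ 8.5·0.656059/8.0 ≈ 5.5765/8.0 ≈ 0.697063
Candidate 1: C₁ = arcsin(0.697063) ≈ 44.1918°  →  A = 180° − 41.0° − 44.1918° ≈ 94.8082° > 0, valid
Candidate 2: C₂ = 180° − C₁ ≈ 135.808°  →  A = 180° − 41.0° − 135.808° ≈ 3.19182° > 0, valid

C = 44.19° or C = 135.8° (two solutions)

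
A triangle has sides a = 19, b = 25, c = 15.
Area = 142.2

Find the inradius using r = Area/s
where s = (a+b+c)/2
s = (19 + 25 + 15)/2 = 59/2 = 29.5
r = Area/s = 142.2/29.5 ≈ 4.82034

r = 4.82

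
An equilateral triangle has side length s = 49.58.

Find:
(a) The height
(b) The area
(a) The height splits the triangle into two 30-60-90 halves: h = s·√3/2 = 49.58·1.73205/2 ≈ 85.8751/2 ≈ 42.9375
(b) Area = (√3/4)·s² = (√3/4)·49.58² = (√3/4)·2458.1764 ≈ 0.433013·2458.1764 ≈ 1064.42

Height = 42.94, Area = 1064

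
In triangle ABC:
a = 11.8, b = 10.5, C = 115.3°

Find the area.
Two sides and the included angle (SAS): A = ½·a·b·sin(C) = ½·11.8·10.5·sin(115.3°)
sin(115.3°) ≈ 0.904083
A ≈ ½·123.9·0.904083 = 61.95·0.904083 ≈ 56.0079

Area = 56.01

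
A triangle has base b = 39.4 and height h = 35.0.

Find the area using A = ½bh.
A = ½·b·h = ½·39.4·35.0 = ½·1379 = 689.5

Area = 689.5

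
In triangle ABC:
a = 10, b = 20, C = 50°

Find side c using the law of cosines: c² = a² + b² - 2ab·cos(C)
c² = 10² + 20² − 2·10·20·cos(50°)
cos(50°) ≈ 0.642788
c² ≈ 100 + 400 − 400·(0.642788) ≈ 500 − 257.115 ≈ 242.885
c ≈ √242.885 ≈ 15.5848

c = 15.58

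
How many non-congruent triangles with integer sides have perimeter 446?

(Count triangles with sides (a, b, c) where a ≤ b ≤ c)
Let a ≤ b ≤ c with a + b + c = 446. The only binding inequality is a + b > c, i.e. 446 − c > c, so c < 446/2; and c ≥ 446/3 since c is the largest side.
So 149 ≤ c ≤ 222. For each c, b runs from ⌈(446 − c)/2⌉ up to c (then a = 446 − b − c satisfies 1 ≤ a ≤ b automatically), giving c − ⌈(446 − c)/2⌉ + 1 choices.
Summing over c: 1 + 3 + 4 + 6 + … + 109 + 111  (74 terms, c = 149, …, 222) = 4144
Check (closed form: nearest integer to p²/48 for even p, (p+3)²/48 for odd p): 446²/48 = 198916/48 ≈ 4144.08 → 4144

4144 triangles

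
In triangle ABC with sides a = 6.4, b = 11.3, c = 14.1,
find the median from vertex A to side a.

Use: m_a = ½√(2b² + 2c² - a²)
m_a = ½√(2·11.3² + 2·14.1² − 6.4²) = ½√(2·127.69 + 2·198.81 − 40.96) = ½√(255.38 + 397.62 − 40.96) = ½√612.04
√612.04 ≈ 24.7394, so m_a ≈ 12.3697

m_a = 12.37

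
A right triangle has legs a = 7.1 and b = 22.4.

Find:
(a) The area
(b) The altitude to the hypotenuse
(a) The legs are perpendicular, so Area = ½·a·b = ½·7.1·22.4 = ½·159.04 = 79.52
(b) Hypotenuse c = √(a² + b²) = √(50.41 + 501.76) = √552.17 ≈ 23.4983
    Area = ½·c·h_c  ⇒  h_c = 2·Area/c = 159.04/23.4983 ≈ 6.76815

Area = 79.52, h_c = 6.768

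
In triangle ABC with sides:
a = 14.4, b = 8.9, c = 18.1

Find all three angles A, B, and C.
Law of cosines for each angle (a² = 207.36, b² = 79.21, c² = 327.61):
cos(A) = (b² + c² − a²)/(2bc) = (79.21 + 327.61 − 207.36)/(2·8.9·18.1) = 199.46/322.18 ≈ 0.619095  ⇒  A ≈ 51.7499°
cos(B) = (a² + c² − b²)/(2ac) = (207.36 + 327.61 − 79.21)/(2·14.4·18.1) = 455.76/521.28 ≈ 0.874309  ⇒  B ≈ 29.0367°
cos(C) = (a² + b² − c²)/(2ab) = (207.36 + 79.21 − 327.61)/(2·14.4·8.9) = -41.04/256.32 ≈ -0.160112  ⇒  C ≈ 99.2134°
Check: A + B + C ≈ 180°

A = 51.75°, B = 29.04°, C = 99.21°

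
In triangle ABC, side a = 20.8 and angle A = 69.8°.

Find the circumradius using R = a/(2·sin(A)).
R = a/(2·sin(A)) = 20.8/(2·sin(69.8°))
sin(69.8°) ≈ 0.938493
R ≈ 20.8/(2·0.938493) = 20.8/1.87699 ≈ 11.0816

R = 11.08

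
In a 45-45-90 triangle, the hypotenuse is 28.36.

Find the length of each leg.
In a 45-45-90 triangle hypotenuse = leg·√2, so leg = hypotenuse/√2.
Leg = 28.36/√2 ≈ 28.36/1.41421 ≈ 20.0535

Each leg = 20.05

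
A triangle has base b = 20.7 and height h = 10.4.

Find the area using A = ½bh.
A = ½·b·h = ½·20.7·10.4 = ½·215.28 = 107.64

Area = 107.64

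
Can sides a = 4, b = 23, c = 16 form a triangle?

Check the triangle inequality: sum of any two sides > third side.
a + b vs c: 4 + 23 = 27 > 16  ✓
a + c vs b: 4 + 16 = 20 ≤ 23  ✗
b + c vs a: 23 + 16 = 39 > 4  ✓

No: 4 + 16 = 20 is not > 23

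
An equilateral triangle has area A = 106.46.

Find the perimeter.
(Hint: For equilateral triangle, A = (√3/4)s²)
A = (√3/4)s²  ⇒  s² = 4A/√3 = 4·106.46/√3 = 425.84/1.73205 ≈ 245.859
s ≈ √245.859 ≈ 15.6799
Perimeter = 3s ≈ 3·15.6799 ≈ 47.0397

Perimeter = 47.04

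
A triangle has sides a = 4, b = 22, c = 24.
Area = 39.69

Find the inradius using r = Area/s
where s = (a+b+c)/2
s = (4 + 22 + 24)/2 = 50/2 = 25
r = Area/s = 39.69/25 ≈ 1.5876

r = 1.588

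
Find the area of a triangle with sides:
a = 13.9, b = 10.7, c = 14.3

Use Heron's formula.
s = (13.9 + 10.7 + 14.3)/2 = 38.9/2 = 19.45
s − a = 5.55, s − b = 8.75, s − c = 5.15
s(s−a)(s−b)(s−c) = 19.45·5.55·8.75·5.15 ≈ 4864.38
Area = √4864.38 ≈ 69.7451

Area = 69.75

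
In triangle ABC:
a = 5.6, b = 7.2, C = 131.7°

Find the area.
Two sides and the included angle (SAS): A = ½·a·b·sin(C) = ½·5.6·7.2·sin(131.7°)
sin(131.7°) ≈ 0.746638
A ≈ ½·40.32·0.746638 = 20.16·0.746638 ≈ 15.0522

Area = 15.05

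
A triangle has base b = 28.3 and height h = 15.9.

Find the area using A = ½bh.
A = ½·b·h = ½·28.3·15.9 = ½·449.97 = 224.985

Area = 224.985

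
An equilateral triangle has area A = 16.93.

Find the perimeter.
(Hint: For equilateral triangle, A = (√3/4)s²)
A = (√3/4)s²  ⇒  s² = 4A/√3 = 4·16.93/√3 = 67.72/1.73205 ≈ 39.0982
s ≈ √39.0982 ≈ 6.25285
Perimeter = 3s ≈ 3·6.25285 ≈ 18.7586

Perimeter = 18.76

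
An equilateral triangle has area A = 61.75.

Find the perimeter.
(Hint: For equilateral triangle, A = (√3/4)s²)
A = (√3/4)s²  ⇒  s² = 4A/√3 = 4·61.75/√3 = 247/1.73205 ≈ 142.606
s ≈ √142.606 ≈ 11.9418
Perimeter = 3s ≈ 3·11.9418 ≈ 35.8253

Perimeter = 35.83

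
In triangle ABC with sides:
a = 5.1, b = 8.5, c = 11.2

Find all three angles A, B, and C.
Law of cosines for each angle (a² = 26.01, b² = 72.25, c² = 125.44):
cos(A) = (b² + c² − a²)/(2bc) = (72.25 + 125.44 − 26.01)/(2·8.5·11.2) = 171.68/190.4 ≈ 0.901681  ⇒  A ≈ 25.6201°
cos(B) = (a² + c² − b²)/(2ac) = (26.01 + 125.44 − 72.25)/(2·5.1·11.2) = 79.2/114.24 ≈ 0.693277  ⇒  B ≈ 46.1099°
cos(C) = (a² + b² − c²)/(2ab) = (26.01 + 72.25 − 125.44)/(2·5.1·8.5) = -27.18/86.7 ≈ -0.313495  ⇒  C ≈ 108.27°
Check: A + B + C ≈ 180°

A = 25.62°, B = 46.11°, C = 108.3°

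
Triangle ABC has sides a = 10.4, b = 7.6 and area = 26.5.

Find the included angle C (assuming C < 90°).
Area = ½·a·b·sin(C)  ⇒  sin(C) = 2·Area/(a·b) = 2·26.5/(10.4·7.6) = 53/79.04 ≈ 0.670547
C = arcsin(0.670547) ≈ 42.1093° (taking the acute solution since C < 90°)

C = 42.11°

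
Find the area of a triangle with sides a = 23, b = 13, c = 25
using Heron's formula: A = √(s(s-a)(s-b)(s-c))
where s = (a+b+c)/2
s = (23 + 13 + 25)/2 = 61/2 = 30.5
s − a = 7.5, s − b = 17.5, s − c = 5.5
s(s−a)(s−b)(s−c) = 30.5·7.5·17.5·5.5 = 22017.1875
Area = √22017.1875 ≈ 148.382

s = 30.5, Area = 148.4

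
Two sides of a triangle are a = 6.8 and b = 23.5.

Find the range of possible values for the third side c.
Triangle inequality: |a − b| < c < a + b
|a − b| = |6.8 − 23.5| = 16.7
a + b = 6.8 + 23.5 = 30.3

16.7 < c < 30.3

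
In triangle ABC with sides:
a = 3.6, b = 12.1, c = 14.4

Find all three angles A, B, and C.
Law of cosines for each angle (a² = 12.96, b² = 146.41, c² = 207.36):
cos(A) = (b² + c² − a²)/(2bc) = (146.41 + 207.36 − 12.96)/(2·12.1·14.4) = 340.81/348.48 ≈ 0.97799  ⇒  A ≈ 12.0433°
cos(B) = (a² + c² − b²)/(2ac) = (12.96 + 207.36 − 146.41)/(2·3.6·14.4) = 73.91/103.68 ≈ 0.712867  ⇒  B ≈ 44.5314°
cos(C) = (a² + b² − c²)/(2ab) = (12.96 + 146.41 − 207.36)/(2·3.6·12.1) = -47.99/87.12 ≈ -0.550849  ⇒  C ≈ 123.425°
Check: A + B + C ≈ 180°

A = 12.04°, B = 44.53°, C = 123.4°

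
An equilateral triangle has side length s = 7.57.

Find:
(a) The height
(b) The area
(a) The height splits the triangle into two 30-60-90 halves: h = s·√3/2 = 7.57·1.73205/2 ≈ 13.1116/2 ≈ 6.55581
(b) Area = (√3/4)·s² = (√3/4)·7.57² = (√3/4)·57.3049 ≈ 0.433013·57.3049 ≈ 24.8137

Height = 6.556, Area = 24.81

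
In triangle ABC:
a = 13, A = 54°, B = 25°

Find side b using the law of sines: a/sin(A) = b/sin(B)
a/sin(A) = b/sin(B)  ⇒  b = a·sin(B)/sin(A) = 13·sin(25°)/sin(54°)
sin(25°) ≈ 0.422618, sin(54°) ≈ 0.809017
b ≈ 13·0.422618/0.809017 ≈ 5.49404/0.809017 ≈ 6.791

b = 6.791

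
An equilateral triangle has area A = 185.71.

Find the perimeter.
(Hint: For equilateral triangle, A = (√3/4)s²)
A = (√3/4)s²  ⇒  s² = 4A/√3 = 4·185.71/√3 = 742.84/1.73205 ≈ 428.879
s ≈ √428.879 ≈ 20.7094
Perimeter = 3s ≈ 3·20.7094 ≈ 62.1282

Perimeter = 62.13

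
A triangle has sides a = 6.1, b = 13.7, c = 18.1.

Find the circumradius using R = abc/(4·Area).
First find the area with Heron's formula.
s = (6.1 + 13.7 + 18.1)/2 = 18.95
Area = √(s(s−a)(s−b)(s−c)) = √(18.95·12.85·5.25·0.85) ≈ √1086.65 ≈ 32.9644
abc = 6.1·13.7·18.1 = 1512.617
R = abc/(4·Area) ≈ 1512.617/(4·32.9644) = 1512.617/131.858 ≈ 11.4716

R = 11.47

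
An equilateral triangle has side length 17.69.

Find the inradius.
r = Area/s with s the semi-perimeter.
Area = (√3/4)·17.69² = (√3/4)·312.9361 ≈ 0.433013·312.9361 ≈ 135.505
s = 3·17.69/2 = 26.535
r ≈ 135.505/26.535 ≈ 5.10666
(Equivalently r = side/(2√3) = 17.69/3.4641 ≈ 5.10666.)

r = 5.107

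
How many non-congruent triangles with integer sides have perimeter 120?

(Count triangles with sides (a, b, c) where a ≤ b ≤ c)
Let a ≤ b ≤ c with a + b + c = 120. The only binding inequality is a + b > c, i.e. 120 − c > c, so c < 120/2; and c ≥ 120/3 since c is the largest side.
So 40 ≤ c ≤ 59. For each c, b runs from ⌈(120 − c)/2⌉ up to c (then a = 120 − b − c satisfies 1 ≤ a ≤ b automatically), giving c − ⌈(120 − c)/2⌉ + 1 choices.
Summing over c: 1 + 2 + 4 + 5 + … + 28 + 29  (20 terms, c = 40, …, 59) = 300
Check (closed form: nearest integer to p²/48 for even p, (p+3)²/48 for odd p): 120²/48 = 14400/48 ≈ 300.00 → 300

300 triangles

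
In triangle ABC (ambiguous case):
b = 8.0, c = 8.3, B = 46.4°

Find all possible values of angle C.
b/sin(B) = c/sin(C)  ⇒  sin(C) = c·sin(B)/b = 8.3·sin(46.4°)/8.0
sin(46.4°) ≈ 0.724172
sin(C) ≈ 8.3·0.724172/8.0 ≈ 6.01063/8.0 ≈ 0.751328
Candidate 1: C₁ = arcsin(0.751328) ≈ 48.7056°  →  A = 180° − 46.4° − 48.7056° ≈ 84.8944° > 0, valid
Candidate 2: C₂ = 180° − C₁ ≈ 131.294°  →  A = 180° − 46.4° − 131.294° ≈ 2.30557° > 0, valid

C = 48.71° or C = 131.3° (two solutions)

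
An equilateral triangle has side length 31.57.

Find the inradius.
r = Area/s with s the semi-perimeter.
Area = (√3/4)·31.57² = (√3/4)·996.6649 ≈ 0.433013·996.6649 ≈ 431.569
s = 3·31.57/2 = 47.355
r ≈ 431.569/47.355 ≈ 9.11347
(Equivalently r = side/(2√3) = 31.57/3.4641 ≈ 9.11347.)

r = 9.113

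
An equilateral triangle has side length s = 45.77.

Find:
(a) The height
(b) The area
(a) The height splits the triangle into two 30-60-90 halves: h = s·√3/2 = 45.77·1.73205/2 ≈ 79.276/2 ≈ 39.638
(b) Area = (√3/4)·s² = (√3/4)·45.77² = (√3/4)·2094.8929 ≈ 0.433013·2094.8929 ≈ 907.115

Height = 39.64, Area = 907.1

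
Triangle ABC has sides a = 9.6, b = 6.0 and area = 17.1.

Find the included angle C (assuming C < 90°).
Area = ½·a·b·sin(C)  ⇒  sin(C) = 2·Area/(a·b) = 2·17.1/(9.6·6.0) = 34.2/57.6 ≈ 0.59375
C = arcsin(0.59375) ≈ 36.4236° (taking the acute solution since C < 90°)

C = 36.42°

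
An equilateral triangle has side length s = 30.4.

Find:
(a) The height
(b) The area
(a) The height splits the triangle into two 30-60-90 halves: h = s·√3/2 = 30.4·1.73205/2 ≈ 52.6543/2 ≈ 26.3272
(b) Area = (√3/4)·s² = (√3/4)·30.4² = (√3/4)·924.16 ≈ 0.433013·924.16 ≈ 400.173

Height = 26.33, Area = 400.2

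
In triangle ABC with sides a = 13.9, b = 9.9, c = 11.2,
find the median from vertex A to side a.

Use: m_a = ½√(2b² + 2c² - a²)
m_a = ½√(2·9.9² + 2·11.2² − 13.9²) = ½√(2·98.01 + 2·125.44 − 193.21) = ½√(196.02 + 250.88 − 193.21) = ½√253.69
√253.69 ≈ 15.9276, so m_a ≈ 7.96382

m_a = 7.964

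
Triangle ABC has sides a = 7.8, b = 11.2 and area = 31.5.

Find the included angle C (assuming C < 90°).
Area = ½·a·b·sin(C)  ⇒  sin(C) = 2·Area/(a·b) = 2·31.5/(7.8·11.2) = 63/87.36 ≈ 0.721154
C = arcsin(0.721154) ≈ 46.1498° (taking the acute solution since C < 90°)

C = 46.15°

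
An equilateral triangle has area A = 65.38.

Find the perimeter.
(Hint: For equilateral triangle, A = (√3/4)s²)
A = (√3/4)s²  ⇒  s² = 4A/√3 = 4·65.38/√3 = 261.52/1.73205 ≈ 150.989
s ≈ √150.989 ≈ 12.2877
Perimeter = 3s ≈ 3·12.2877 ≈ 36.8632

Perimeter = 36.86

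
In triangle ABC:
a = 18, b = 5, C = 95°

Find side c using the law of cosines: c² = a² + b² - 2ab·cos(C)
c² = 18² + 5² − 2·18·5·cos(95°)
cos(95°) ≈ -0.0871557
c² ≈ 324 + 25 − 180·(-0.0871557) ≈ 349 + 15.688 ≈ 364.688
c ≈ √364.688 ≈ 19.0968

c = 19.1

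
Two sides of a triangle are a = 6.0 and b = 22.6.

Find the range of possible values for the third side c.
Triangle inequality: |a − b| < c < a + b
|a − b| = |6.0 − 22.6| = 16.6
a + b = 6.0 + 22.6 = 28.6

16.6 < c < 28.6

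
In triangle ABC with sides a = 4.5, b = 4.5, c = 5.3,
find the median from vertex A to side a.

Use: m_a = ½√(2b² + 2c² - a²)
m_a = ½√(2·4.5² + 2·5.3² − 4.5²) = ½√(2·20.25 + 2·28.09 − 20.25) = ½√(40.5 + 56.18 − 20.25) = ½√76.43
√76.43 ≈ 8.74243, so m_a ≈ 4.37121

m_a = 4.371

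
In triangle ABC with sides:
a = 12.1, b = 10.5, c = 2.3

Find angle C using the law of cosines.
c² = a² + b² − 2ab·cos(C)  ⇒  cos(C) = (a² + b² − c²)/(2ab)
cos(C) = (12.1² + 10.5² − 2.3²)/(2·12.1·10.5) = (146.41 + 110.25 − 5.29)/254.1 = 251.37/254.1 ≈ 0.989256
C = arccos(0.989256) ≈ 8.40633°

C = 8.406°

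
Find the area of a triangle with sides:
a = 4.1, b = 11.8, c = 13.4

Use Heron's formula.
s = (4.1 + 11.8 + 13.4)/2 = 29.3/2 = 14.65
s − a = 10.55, s − b = 2.85, s − c = 1.25
s(s−a)(s−b)(s−c) = 14.65·10.55·2.85·1.25 ≈ 550.611
Area = √550.611 ≈ 23.4651

Area = 23.47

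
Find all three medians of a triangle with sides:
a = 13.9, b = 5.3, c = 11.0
Median formula: m_a = ½√(2b² + 2c² − a²) (and cyclically). a² = 193.21, b² = 28.09, c² = 121.
m_a = ½√(2·28.09 + 2·121 − 193.21) = ½√104.97 ≈ ½·10.2455 ≈ 5.12274
m_b = ½√(2·193.21 + 2·121 − 28.09) = ½√600.33 ≈ ½·24.5016 ≈ 12.2508
m_c = ½√(2·193.21 + 2·28.09 − 121) = ½√321.6 ≈ ½·17.9332 ≈ 8.9666

m_a = 5.123, m_b = 12.25, m_c = 8.967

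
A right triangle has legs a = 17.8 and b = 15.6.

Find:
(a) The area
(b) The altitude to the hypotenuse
(a) The legs are perpendicular, so Area = ½·a·b = ½·17.8·15.6 = ½·277.68 = 138.84
(b) Hypotenuse c = √(a² + b²) = √(316.84 + 243.36) = √560.2 ≈ 23.6685
    Area = ½·c·h_c  ⇒  h_c = 2·Area/c = 277.68/23.6685 ≈ 11.732

Area = 138.84, h_c = 11.73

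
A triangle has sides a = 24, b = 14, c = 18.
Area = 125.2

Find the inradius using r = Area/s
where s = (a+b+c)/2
s = (24 + 14 + 18)/2 = 56/2 = 28
r = Area/s = 125.2/28 ≈ 4.47143

r = 4.471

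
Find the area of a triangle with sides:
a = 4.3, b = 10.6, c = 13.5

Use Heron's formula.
s = (4.3 + 10.6 + 13.5)/2 = 28.4/2 = 14.2
s − a = 9.9, s − b = 3.6, s − c = 0.7
s(s−a)(s−b)(s−c) = 14.2·9.9·3.6·0.7 ≈ 354.262
Area = √354.262 ≈ 18.8218

Area = 18.82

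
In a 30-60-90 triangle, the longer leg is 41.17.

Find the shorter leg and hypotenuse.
In a 30-60-90 triangle the sides are in ratio 1 : √3 : 2, so short leg = long leg/√3 and hypotenuse = 2·(short leg).
Short leg = 41.17/√3 ≈ 41.17/1.73205 ≈ 23.7695
Hypotenuse = 2·23.7695 ≈ 47.539

Short leg = 23.77, Hypotenuse = 47.54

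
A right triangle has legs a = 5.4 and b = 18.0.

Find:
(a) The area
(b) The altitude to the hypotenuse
(a) The legs are perpendicular, so Area = ½·a·b = ½·5.4·18.0 = ½·97.2 = 48.6
(b) Hypotenuse c = √(a² + b²) = √(29.16 + 324) = √353.16 ≈ 18.7926
    Area = ½·c·h_c  ⇒  h_c = 2·Area/c = 97.2/18.7926 ≈ 5.17226

Area = 48.6, h_c = 5.172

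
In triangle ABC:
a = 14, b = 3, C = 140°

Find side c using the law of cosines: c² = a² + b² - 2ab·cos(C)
c² = 14² + 3² − 2·14·3·cos(140°)
cos(140°) ≈ -0.766044
c² ≈ 196 + 9 − 84·(-0.766044) ≈ 205 + 64.3477 ≈ 269.348
c ≈ √269.348 ≈ 16.4118

c = 16.41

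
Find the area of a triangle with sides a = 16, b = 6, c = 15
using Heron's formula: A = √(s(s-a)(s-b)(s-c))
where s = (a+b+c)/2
s = (16 + 6 + 15)/2 = 37/2 = 18.5
s − a = 2.5, s − b = 12.5, s − c = 3.5
s(s−a)(s−b)(s−c) = 18.5·2.5·12.5·3.5 = 2023.4375
Area = √2023.4375 ≈ 44.9826

s = 18.5, Area = 44.98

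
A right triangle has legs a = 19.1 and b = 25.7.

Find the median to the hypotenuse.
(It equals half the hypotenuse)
Hypotenuse c = √(a² + b²) = √(364.81 + 660.49) = √1025.3 ≈ 32.0203
Median to hypotenuse = c/2 ≈ 32.0203/2 ≈ 16.0102

Median = 16.01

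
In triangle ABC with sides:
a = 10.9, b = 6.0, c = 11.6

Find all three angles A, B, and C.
Law of cosines for each angle (a² = 118.81, b² = 36, c² = 134.56):
cos(A) = (b² + c² − a²)/(2bc) = (36 + 134.56 − 118.81)/(2·6.0·11.6) = 51.75/139.2 ≈ 0.371767  ⇒  A ≈ 68.1754°
cos(B) = (a² + c² − b²)/(2ac) = (118.81 + 134.56 − 36)/(2·10.9·11.6) = 217.37/252.88 ≈ 0.859578  ⇒  B ≈ 30.7308°
cos(C) = (a² + b² − c²)/(2ab) = (118.81 + 36 − 134.56)/(2·10.9·6.0) = 20.25/130.8 ≈ 0.154817  ⇒  C ≈ 81.0938°
Check: A + B + C ≈ 180°

A = 68.18°, B = 30.73°, C = 81.09°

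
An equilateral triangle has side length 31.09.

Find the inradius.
r = Area/s with s the semi-perimeter.
Area = (√3/4)·31.09² = (√3/4)·966.5881 ≈ 0.433013·966.5881 ≈ 418.545
s = 3·31.09/2 = 46.635
r ≈ 418.545/46.635 ≈ 8.97491
(Equivalently r = side/(2√3) = 31.09/3.4641 ≈ 8.97491.)

r = 8.975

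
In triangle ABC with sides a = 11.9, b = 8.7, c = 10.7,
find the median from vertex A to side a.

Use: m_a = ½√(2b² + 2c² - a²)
m_a = ½√(2·8.7² + 2·10.7² − 11.9²) = ½√(2·75.69 + 2·114.49 − 141.61) = ½√(151.38 + 228.98 − 141.61) = ½√238.75
√238.75 ≈ 15.4515, so m_a ≈ 7.72577

m_a = 7.726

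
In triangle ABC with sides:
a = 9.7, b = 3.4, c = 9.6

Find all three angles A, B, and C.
Law of cosines for each angle (a² = 94.09, b² = 11.56, c² = 92.16):
cos(A) = (b² + c² − a²)/(2bc) = (11.56 + 92.16 − 94.09)/(2·3.4·9.6) = 9.63/65.28 ≈ 0.147518  ⇒  A ≈ 81.5169°
cos(B) = (a² + c² − b²)/(2ac) = (94.09 + 92.16 − 11.56)/(2·9.7·9.6) = 174.69/186.24 ≈ 0.937983  ⇒  B ≈ 20.2844°
cos(C) = (a² + b² − c²)/(2ab) = (94.09 + 11.56 − 92.16)/(2·9.7·3.4) = 13.49/65.96 ≈ 0.204518  ⇒  C ≈ 78.1987°
Check: A + B + C ≈ 180°

A = 81.52°, B = 20.28°, C = 78.2°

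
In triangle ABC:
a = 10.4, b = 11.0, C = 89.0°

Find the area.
Two sides and the included angle (SAS): A = ½·a·b·sin(C) = ½·10.4·11.0·sin(89.0°)
sin(89.0°) ≈ 0.999848
A ≈ ½·114.4·0.999848 = 57.2·0.999848 ≈ 57.1913

Area = 57.19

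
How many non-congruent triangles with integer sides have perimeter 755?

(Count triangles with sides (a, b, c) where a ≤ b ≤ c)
Let a ≤ b ≤ c with a + b + c = 755. The only binding inequality is a + b > c, i.e. 755 − c > c, so c < 755/2; and c ≥ 755/3 since c is the largest side.
So 252 ≤ c ≤ 377. For each c, b runs from ⌈(755 − c)/2⌉ up to c (then a = 755 − b − c satisfies 1 ≤ a ≤ b automatically), giving c − ⌈(755 − c)/2⌉ + 1 choices.
Summing over c: 1 + 3 + 4 + 6 + … + 187 + 189  (126 terms, c = 252, …, 377) = 11970
Check (closed form: nearest integer to p²/48 for even p, (p+3)²/48 for odd p): (755+3)²/48 = 758²/48 = 574564/48 ≈ 11970.08 → 11970

11970 triangles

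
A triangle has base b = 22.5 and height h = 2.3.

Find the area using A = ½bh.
A = ½·b·h = ½·22.5·2.3 = ½·51.75 = 25.875

Area = 25.875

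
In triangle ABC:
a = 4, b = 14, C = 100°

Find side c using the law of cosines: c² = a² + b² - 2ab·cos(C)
c² = 4² + 14² − 2·4·14·cos(100°)
cos(100°) ≈ -0.173648
c² ≈ 16 + 196 − 112·(-0.173648) ≈ 212 + 19.4486 ≈ 231.449
c ≈ √231.449 ≈ 15.2134

c = 15.21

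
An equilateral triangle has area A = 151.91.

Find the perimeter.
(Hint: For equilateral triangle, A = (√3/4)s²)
A = (√3/4)s²  ⇒  s² = 4A/√3 = 4·151.91/√3 = 607.64/1.73205 ≈ 350.821
s ≈ √350.821 ≈ 18.7302
Perimeter = 3s ≈ 3·18.7302 ≈ 56.1907

Perimeter = 56.19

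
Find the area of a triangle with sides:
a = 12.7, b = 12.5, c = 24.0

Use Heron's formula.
s = (12.7 + 12.5 + 24.0)/2 = 49.2/2 = 24.6
s − a = 11.9, s − b = 12.1, s − c = 0.6
s(s−a)(s−b)(s−c) = 24.6·11.9·12.1·0.6 ≈ 2125.29
Area = √2125.29 ≈ 46.1009

Area = 46.1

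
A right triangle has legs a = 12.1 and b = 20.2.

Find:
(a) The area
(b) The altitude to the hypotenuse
(a) The legs are perpendicular, so Area = ½·a·b = ½·12.1·20.2 = ½·244.42 = 122.21
(b) Hypotenuse c = √(a² + b²) = √(146.41 + 408.04) = √554.45 ≈ 23.5468
    Area = ½·c·h_c  ⇒  h_c = 2·Area/c = 244.42/23.5468 ≈ 10.3802

Area = 122.21, h_c = 10.38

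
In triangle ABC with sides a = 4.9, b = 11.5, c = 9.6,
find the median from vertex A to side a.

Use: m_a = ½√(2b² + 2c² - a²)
m_a = ½√(2·11.5² + 2·9.6² − 4.9²) = ½√(2·132.25 + 2·92.16 − 24.01) = ½√(264.5 + 184.32 − 24.01) = ½√424.81
√424.81 ≈ 20.6109, so m_a ≈ 10.3055

m_a = 10.31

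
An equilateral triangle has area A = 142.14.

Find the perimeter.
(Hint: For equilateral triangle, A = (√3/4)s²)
A = (√3/4)s²  ⇒  s² = 4A/√3 = 4·142.14/√3 = 568.56/1.73205 ≈ 328.258
s ≈ √328.258 ≈ 18.1179
Perimeter = 3s ≈ 3·18.1179 ≈ 54.3537

Perimeter = 54.35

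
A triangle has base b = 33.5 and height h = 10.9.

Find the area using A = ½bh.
A = ½·b·h = ½·33.5·10.9 = ½·365.15 = 182.575

Area = 182.575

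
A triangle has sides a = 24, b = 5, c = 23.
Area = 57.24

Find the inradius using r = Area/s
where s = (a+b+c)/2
s = (24 + 5 + 23)/2 = 52/2 = 26
r = Area/s = 57.24/26 ≈ 2.20154

r = 2.202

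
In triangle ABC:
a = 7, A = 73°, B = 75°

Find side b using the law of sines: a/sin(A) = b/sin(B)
a/sin(A) = b/sin(B)  ⇒  b = a·sin(B)/sin(A) = 7·sin(75°)/sin(73°)
sin(75°) ≈ 0.965926, sin(73°) ≈ 0.956305
b ≈ 7·0.965926/0.956305 ≈ 6.76148/0.956305 ≈ 7.07042

b = 7.07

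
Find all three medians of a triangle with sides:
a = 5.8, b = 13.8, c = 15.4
Median formula: m_a = ½√(2b² + 2c² − a²) (and cyclically). a² = 33.64, b² = 190.44, c² = 237.16.
m_a = ½√(2·190.44 + 2·237.16 − 33.64) = ½√821.56 ≈ ½·28.6629 ≈ 14.3314
m_b = ½√(2·33.64 + 2·237.16 − 190.44) = ½√351.16 ≈ ½·18.7393 ≈ 9.36963
m_c = ½√(2·33.64 + 2·190.44 − 237.16) = ½√211 ≈ ½·14.5258 ≈ 7.26292

m_a = 14.33, m_b = 9.37, m_c = 7.263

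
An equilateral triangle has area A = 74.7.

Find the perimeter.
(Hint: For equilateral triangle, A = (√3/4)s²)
A = (√3/4)s²  ⇒  s² = 4A/√3 = 4·74.7/√3 = 298.8/1.73205 ≈ 172.512
s ≈ √172.512 ≈ 13.1344
Perimeter = 3s ≈ 3·13.1344 ≈ 39.4032

Perimeter = 39.4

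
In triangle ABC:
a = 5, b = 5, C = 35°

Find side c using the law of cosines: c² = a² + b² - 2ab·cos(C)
c² = 5² + 5² − 2·5·5·cos(35°)
cos(35°) ≈ 0.819152
c² ≈ 25 + 25 − 50·(0.819152) ≈ 50 − 40.9576 ≈ 9.0424
c ≈ √9.0424 ≈ 3.00706

c = 3.007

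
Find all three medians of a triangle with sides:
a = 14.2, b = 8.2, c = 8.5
Median formula: m_a = ½√(2b² + 2c² − a²) (and cyclically). a² = 201.64, b² = 67.24, c² = 72.25.
m_a = ½√(2·67.24 + 2·72.25 − 201.64) = ½√77.34 ≈ ½·8.79432 ≈ 4.39716
m_b = ½√(2·201.64 + 2·72.25 − 67.24) = ½√480.54 ≈ ½·21.9212 ≈ 10.9606
m_c = ½√(2·201.64 + 2·67.24 − 72.25) = ½√465.51 ≈ ½·21.5757 ≈ 10.7878

m_a = 4.397, m_b = 10.96, m_c = 10.79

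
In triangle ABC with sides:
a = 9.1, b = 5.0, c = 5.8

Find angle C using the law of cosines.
c² = a² + b² − 2ab·cos(C)  ⇒  cos(C) = (a² + b² − c²)/(2ab)
cos(C) = (9.1² + 5.0² − 5.8²)/(2·9.1·5.0) = (82.81 + 25 − 33.64)/91 = 74.17/91 ≈ 0.815055
C = arccos(0.815055) ≈ 35.4072°

C = 35.41°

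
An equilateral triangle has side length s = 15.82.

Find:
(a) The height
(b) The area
(a) The height splits the triangle into two 30-60-90 halves: h = s·√3/2 = 15.82·1.73205/2 ≈ 27.401/2 ≈ 13.7005
(b) Area = (√3/4)·s² = (√3/4)·15.82² = (√3/4)·250.2724 ≈ 0.433013·250.2724 ≈ 108.371

Height = 13.7, Area = 108.4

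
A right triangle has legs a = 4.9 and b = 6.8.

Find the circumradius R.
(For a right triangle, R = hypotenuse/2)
Hypotenuse c = √(a² + b²) = √(24.01 + 46.24) = √70.25 ≈ 8.38153
R = c/2 ≈ 8.38153/2 ≈ 4.19076

R = 4.191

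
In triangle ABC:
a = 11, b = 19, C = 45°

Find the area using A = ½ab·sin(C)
A = ½·a·b·sin(C) = ½·11·19·sin(45°)
sin(45°) ≈ 0.707107
A ≈ ½·209·0.707107 = 104.5·0.707107 ≈ 73.8927

Area = 73.89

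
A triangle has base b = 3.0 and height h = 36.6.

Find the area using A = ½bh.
A = ½·b·h = ½·3.0·36.6 = ½·109.8 = 54.9

Area = 54.9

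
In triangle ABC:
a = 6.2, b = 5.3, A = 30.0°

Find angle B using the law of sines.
a/sin(A) = b/sin(B)  ⇒  sin(B) = b·sin(A)/a = 5.3·sin(30.0°)/6.2
sin(30.0°) ≈ 0.5
sin(B) ≈ 5.3·0.5/6.2 ≈ 2.65/6.2 ≈ 0.427419
B = arcsin(0.427419) ≈ 25.3039°
(Since b ≤ a we need B ≤ A, so the obtuse alternative 180° − 25.3039° ≈ 154.696° is rejected.)

B = 25.3°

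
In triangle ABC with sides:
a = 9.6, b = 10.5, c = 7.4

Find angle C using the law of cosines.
c² = a² + b² − 2ab·cos(C)  ⇒  cos(C) = (a² + b² − c²)/(2ab)
cos(C) = (9.6² + 10.5² − 7.4²)/(2·9.6·10.5) = (92.16 + 110.25 − 54.76)/201.6 = 147.65/201.6 ≈ 0.732391
C = arccos(0.732391) ≈ 42.9128°

C = 42.91°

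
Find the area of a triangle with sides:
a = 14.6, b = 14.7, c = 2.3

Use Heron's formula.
s = (14.6 + 14.7 + 2.3)/2 = 31.6/2 = 15.8
s − a = 1.2, s − b = 1.1, s − c = 13.5
s(s−a)(s−b)(s−c) = 15.8·1.2·1.1·13.5 ≈ 281.556
Area = √281.556 ≈ 16.7796

Area = 16.78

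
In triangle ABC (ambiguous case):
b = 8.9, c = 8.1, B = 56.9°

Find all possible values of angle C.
b/sin(B) = c/sin(C)  ⇒  sin(C) = c·sin(B)/b = 8.1·sin(56.9°)/8.9
sin(56.9°) ≈ 0.837719
sin(C) ≈ 8.1·0.837719/8.9 ≈ 6.78552/8.9 ≈ 0.762418
Candidate 1: C₁ = arcsin(0.762418) ≈ 49.6778°  →  A = 180° − 56.9° − 49.6778° ≈ 73.4222° > 0, valid
Candidate 2: C₂ = 180° − C₁ ≈ 130.322°  →  A = 180° − 56.9° − 130.322° ≈ -7.2222° ≤ 0, not a valid triangle

C = 49.68° (one solution)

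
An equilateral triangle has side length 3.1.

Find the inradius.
r = Area/s with s the semi-perimeter.
Area = (√3/4)·3.1² = (√3/4)·9.61 ≈ 0.433013·9.61 ≈ 4.16125
s = 3·3.1/2 = 4.65
r ≈ 4.16125/4.65 ≈ 0.894893
(Equivalently r = side/(2√3) = 3.1/3.4641 ≈ 0.894893.)

r = 0.8949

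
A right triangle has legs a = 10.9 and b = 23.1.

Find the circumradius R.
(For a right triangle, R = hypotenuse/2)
Hypotenuse c = √(a² + b²) = √(118.81 + 533.61) = √652.42 ≈ 25.5425
R = c/2 ≈ 25.5425/2 ≈ 12.7713

R = 12.77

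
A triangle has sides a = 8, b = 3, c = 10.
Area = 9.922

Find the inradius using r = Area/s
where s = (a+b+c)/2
s = (8 + 3 + 10)/2 = 21/2 = 10.5
r = Area/s = 9.922/10.5 ≈ 0.944952

r = 0.945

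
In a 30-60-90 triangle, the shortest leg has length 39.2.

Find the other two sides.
In a 30-60-90 triangle the sides are in ratio 1 : √3 : 2 (short leg : long leg : hypotenuse).
Long leg = 39.2·√3 ≈ 39.2·1.73205 ≈ 67.8964
Hypotenuse = 2·39.2 = 78.4

Long leg = 39.2√3 = 67.9, Hypotenuse = 78.4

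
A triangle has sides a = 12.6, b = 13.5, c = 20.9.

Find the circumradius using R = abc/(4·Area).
First find the area with Heron's formula.
s = (12.6 + 13.5 + 20.9)/2 = 23.5
Area = √(s(s−a)(s−b)(s−c)) = √(23.5·10.9·10·2.6) ≈ √6659.9 ≈ 81.6082
abc = 12.6·13.5·20.9 = 3555.09
R = abc/(4·Area) ≈ 3555.09/(4·81.6082) = 3555.09/326.433 ≈ 10.8907

R = 10.89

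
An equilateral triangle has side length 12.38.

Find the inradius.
r = Area/s with s the semi-perimeter.
Area = (√3/4)·12.38² = (√3/4)·153.2644 ≈ 0.433013·153.2644 ≈ 66.3654
s = 3·12.38/2 = 18.57
r ≈ 66.3654/18.57 ≈ 3.5738
(Equivalently r = side/(2√3) = 12.38/3.4641 ≈ 3.5738.)

r = 3.574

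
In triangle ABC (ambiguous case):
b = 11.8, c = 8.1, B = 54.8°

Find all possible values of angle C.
b/sin(B) = c/sin(C)  ⇒  sin(C) = c·sin(B)/b = 8.1·sin(54.8°)/11.8
sin(54.8°) ≈ 0.817145
sin(C) ≈ 8.1·0.817145/11.8 ≈ 6.61887/11.8 ≈ 0.560921
Candidate 1: C₁ = arcsin(0.560921) ≈ 34.1195°  →  A = 180° − 54.8° − 34.1195° ≈ 91.0805° > 0, valid
Candidate 2: C₂ = 180° − C₁ ≈ 145.88°  →  A = 180° − 54.8° − 145.88° ≈ -20.6805° ≤ 0, not a valid triangle

C = 34.12° (one solution)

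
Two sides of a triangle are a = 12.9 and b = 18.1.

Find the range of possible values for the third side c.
Triangle inequality: |a − b| < c < a + b
|a − b| = |12.9 − 18.1| = 5.2
a + b = 12.9 + 18.1 = 31

5.2 < c < 31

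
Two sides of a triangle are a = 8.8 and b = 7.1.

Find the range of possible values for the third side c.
Triangle inequality: |a − b| < c < a + b
|a − b| = |8.8 − 7.1| = 1.7
a + b = 8.8 + 7.1 = 15.9

1.7 < c < 15.9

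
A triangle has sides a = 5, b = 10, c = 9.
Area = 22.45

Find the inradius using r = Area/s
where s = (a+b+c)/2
s = (5 + 10 + 9)/2 = 24/2 = 12
r = Area/s = 22.45/12 ≈ 1.87083

r = 1.871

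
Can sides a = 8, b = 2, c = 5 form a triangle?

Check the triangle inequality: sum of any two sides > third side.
a + b vs c: 8 + 2 = 10 > 5  ✓
a + c vs b: 8 + 5 = 13 > 2  ✓
b + c vs a: 2 + 5 = 7 ≤ 8  ✗

No: 2 + 5 = 7 is not > 8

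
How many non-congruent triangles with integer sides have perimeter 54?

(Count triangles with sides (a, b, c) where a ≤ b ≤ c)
Let a ≤ b ≤ c with a + b + c = 54. The only binding inequality is a + b > c, i.e. 54 − c > c, so c < 54/2; and c ≥ 54/3 since c is the largest side.
So 18 ≤ c ≤ 26. For each c, b runs from ⌈(54 − c)/2⌉ up to c (then a = 54 − b − c satisfies 1 ≤ a ≤ b automatically), giving c − ⌈(54 − c)/2⌉ + 1 choices.
Summing over c: 1 + 2 + 4 + 5 + 7 + 8 + 10 + 11 + 13 = 61
Check (closed form: nearest integer to p²/48 for even p, (p+3)²/48 for odd p): 54²/48 = 2916/48 ≈ 60.75 → 61

61 triangles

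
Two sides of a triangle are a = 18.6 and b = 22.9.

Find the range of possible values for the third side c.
Triangle inequality: |a − b| < c < a + b
|a − b| = |18.6 − 22.9| = 4.3
a + b = 18.6 + 22.9 = 41.5

4.3 < c < 41.5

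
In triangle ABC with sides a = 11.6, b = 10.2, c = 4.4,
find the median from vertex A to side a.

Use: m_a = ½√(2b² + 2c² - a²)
m_a = ½√(2·10.2² + 2·4.4² − 11.6²) = ½√(2·104.04 + 2·19.36 − 134.56) = ½√(208.08 + 38.72 − 134.56) = ½√112.24
√112.24 ≈ 10.5943, so m_a ≈ 5.29717

m_a = 5.297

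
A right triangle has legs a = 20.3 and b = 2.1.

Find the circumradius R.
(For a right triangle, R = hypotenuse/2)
Hypotenuse c = √(a² + b²) = √(412.09 + 4.41) = √416.5 ≈ 20.4083
R = c/2 ≈ 20.4083/2 ≈ 10.2042

R = 10.2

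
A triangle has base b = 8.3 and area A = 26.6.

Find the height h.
A = ½·b·h  ⇒  h = 2A/b = 2·26.6/8.3 = 53.2/8.3 ≈ 6.40964

h = 6.41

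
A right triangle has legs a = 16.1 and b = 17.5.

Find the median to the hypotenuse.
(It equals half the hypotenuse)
Hypotenuse c = √(a² + b²) = √(259.21 + 306.25) = √565.46 ≈ 23.7794
Median to hypotenuse = c/2 ≈ 23.7794/2 ≈ 11.8897

Median = 11.89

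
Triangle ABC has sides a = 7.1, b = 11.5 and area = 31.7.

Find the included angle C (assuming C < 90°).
Area = ½·a·b·sin(C)  ⇒  sin(C) = 2·Area/(a·b) = 2·31.7/(7.1·11.5) = 63.4/81.65 ≈ 0.776485
C = arcsin(0.776485) ≈ 50.9399° (taking the acute solution since C < 90°)

C = 50.94°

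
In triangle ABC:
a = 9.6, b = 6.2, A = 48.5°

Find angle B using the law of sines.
a/sin(A) = b/sin(B)  ⇒  sin(B) = b·sin(A)/a = 6.2·sin(48.5°)/9.6
sin(48.5°) ≈ 0.748956
sin(B) ≈ 6.2·0.748956/9.6 ≈ 4.64353/9.6 ≈ 0.483701
B = arcsin(0.483701) ≈ 28.9274°
(Since b ≤ a we need B ≤ A, so the obtuse alternative 180° − 28.9274° ≈ 151.073° is rejected.)

B = 28.93°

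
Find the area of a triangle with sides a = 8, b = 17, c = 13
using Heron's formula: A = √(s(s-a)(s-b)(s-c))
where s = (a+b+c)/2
s = (8 + 17 + 13)/2 = 38/2 = 19
s − a = 11, s − b = 2, s − c = 6
s(s−a)(s−b)(s−c) = 19·11·2·6 = 2508
Area = √2508 ≈ 50.0799

s = 19.0, Area = 50.08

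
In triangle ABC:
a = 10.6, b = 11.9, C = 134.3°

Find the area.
Two sides and the included angle (SAS): A = ½·a·b·sin(C) = ½·10.6·11.9·sin(134.3°)
sin(134.3°) ≈ 0.715693
A ≈ ½·126.14·0.715693 = 63.07·0.715693 ≈ 45.1387

Area = 45.14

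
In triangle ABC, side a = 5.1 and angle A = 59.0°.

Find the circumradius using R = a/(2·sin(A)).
R = a/(2·sin(A)) = 5.1/(2·sin(59.0°))
sin(59.0°) ≈ 0.857167
R ≈ 5.1/(2·0.857167) = 5.1/1.71433 ≈ 2.97492

R = 2.975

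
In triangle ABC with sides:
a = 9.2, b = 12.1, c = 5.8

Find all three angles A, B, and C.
Law of cosines for each angle (a² = 84.64, b² = 146.41, c² = 33.64):
cos(A) = (b² + c² − a²)/(2bc) = (146.41 + 33.64 − 84.64)/(2·12.1·5.8) = 95.41/140.36 ≈ 0.679752  ⇒  A ≈ 47.1757°
cos(B) = (a² + c² − b²)/(2ac) = (84.64 + 33.64 − 146.41)/(2·9.2·5.8) = -28.13/106.72 ≈ -0.263587  ⇒  B ≈ 105.283°
cos(C) = (a² + b² − c²)/(2ab) = (84.64 + 146.41 − 33.64)/(2·9.2·12.1) = 197.41/222.64 ≈ 0.886678  ⇒  C ≈ 27.5413°
Check: A + B + C ≈ 180°

A = 47.18°, B = 105.3°, C = 27.54°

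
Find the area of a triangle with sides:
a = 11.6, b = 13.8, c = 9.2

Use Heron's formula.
s = (11.6 + 13.8 + 9.2)/2 = 34.6/2 = 17.3
s − a = 5.7, s − b = 3.5, s − c = 8.1
s(s−a)(s−b)(s−c) = 17.3·5.7·3.5·8.1 ≈ 2795.59
Area = √2795.59 ≈ 52.8734

Area = 52.87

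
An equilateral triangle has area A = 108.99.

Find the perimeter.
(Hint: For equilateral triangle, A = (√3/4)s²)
A = (√3/4)s²  ⇒  s² = 4A/√3 = 4·108.99/√3 = 435.96/1.73205 ≈ 251.702
s ≈ √251.702 ≈ 15.8651
Perimeter = 3s ≈ 3·15.8651 ≈ 47.5953

Perimeter = 47.6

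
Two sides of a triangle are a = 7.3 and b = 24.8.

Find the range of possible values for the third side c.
Triangle inequality: |a − b| < c < a + b
|a − b| = |7.3 − 24.8| = 17.5
a + b = 7.3 + 24.8 = 32.1

17.5 < c < 32.1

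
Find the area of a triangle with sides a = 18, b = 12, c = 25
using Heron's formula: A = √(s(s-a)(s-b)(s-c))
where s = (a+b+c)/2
s = (18 + 12 + 25)/2 = 55/2 = 27.5
s − a = 9.5, s − b = 15.5, s − c = 2.5
s(s−a)(s−b)(s−c) = 27.5·9.5·15.5·2.5 = 10123.4375
Area = √10123.4375 ≈ 100.615

s = 27.5, Area = 100.6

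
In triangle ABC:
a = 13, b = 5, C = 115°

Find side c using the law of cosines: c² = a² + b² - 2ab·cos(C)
c² = 13² + 5² − 2·13·5·cos(115°)
cos(115°) ≈ -0.422618
c² ≈ 169 + 25 − 130·(-0.422618) ≈ 194 + 54.9404 ≈ 248.94
c ≈ √248.94 ≈ 15.7778

c = 15.78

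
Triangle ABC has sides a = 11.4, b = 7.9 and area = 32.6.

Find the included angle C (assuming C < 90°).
Area = ½·a·b·sin(C)  ⇒  sin(C) = 2·Area/(a·b) = 2·32.6/(11.4·7.9) = 65.2/90.06 ≈ 0.723962
C = arcsin(0.723962) ≈ 46.3826° (taking the acute solution since C < 90°)

C = 46.38°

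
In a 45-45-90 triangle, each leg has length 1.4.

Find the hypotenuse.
In a 45-45-90 triangle the sides are in ratio 1 : 1 : √2, so hypotenuse = leg·√2.
Hypotenuse = 1.4·√2 ≈ 1.4·1.41421 ≈ 1.9799

Hypotenuse = 1.4√2 = 1.98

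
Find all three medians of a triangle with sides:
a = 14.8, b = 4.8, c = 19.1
Median formula: m_a = ½√(2b² + 2c² − a²) (and cyclically). a² = 219.04, b² = 23.04, c² = 364.81.
m_a = ½√(2·23.04 + 2·364.81 − 219.04) = ½√556.66 ≈ ½·23.5936 ≈ 11.7968
m_b = ½√(2·219.04 + 2·364.81 − 23.04) = ½√1144.66 ≈ ½·33.8328 ≈ 16.9164
m_c = ½√(2·219.04 + 2·23.04 − 364.81) = ½√119.35 ≈ ½·10.9247 ≈ 5.46237

m_a = 11.8, m_b = 16.92, m_c = 5.462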